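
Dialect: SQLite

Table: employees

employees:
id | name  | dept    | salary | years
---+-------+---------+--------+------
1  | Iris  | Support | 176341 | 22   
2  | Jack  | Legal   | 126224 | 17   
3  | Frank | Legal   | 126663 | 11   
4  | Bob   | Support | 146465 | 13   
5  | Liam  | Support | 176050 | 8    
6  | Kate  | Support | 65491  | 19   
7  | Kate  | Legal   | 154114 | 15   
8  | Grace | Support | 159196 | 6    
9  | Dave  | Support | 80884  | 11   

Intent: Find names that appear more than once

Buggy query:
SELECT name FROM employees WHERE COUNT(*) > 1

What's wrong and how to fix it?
Bug: COUNT(*) is an aggregate and cannot be used in WHERE

Fix: Group first, then use HAVING for the count condition

Corrected query:
SELECT name FROM employees GROUP BY name HAVING COUNT(*) > 1

Result:
name
----
Kate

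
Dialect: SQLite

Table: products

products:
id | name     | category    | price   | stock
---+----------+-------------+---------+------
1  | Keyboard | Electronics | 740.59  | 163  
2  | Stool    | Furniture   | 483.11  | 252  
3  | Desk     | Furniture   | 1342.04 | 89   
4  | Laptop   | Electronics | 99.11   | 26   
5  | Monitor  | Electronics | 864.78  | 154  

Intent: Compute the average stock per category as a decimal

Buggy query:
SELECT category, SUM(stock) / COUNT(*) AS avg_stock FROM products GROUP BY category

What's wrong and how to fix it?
Bug: Both operands are integers, so '/' performs integer division and truncates

Fix: Cast one side to REAL so the division keeps the fractional part

Corrected query:
SELECT category, SUM(stock) * 1.0 / COUNT(*) AS avg_stock FROM products GROUP BY category

Result:
category    | avg_stock 
------------+-----------
Electronics | 114.333333
Furniture   | 170.5     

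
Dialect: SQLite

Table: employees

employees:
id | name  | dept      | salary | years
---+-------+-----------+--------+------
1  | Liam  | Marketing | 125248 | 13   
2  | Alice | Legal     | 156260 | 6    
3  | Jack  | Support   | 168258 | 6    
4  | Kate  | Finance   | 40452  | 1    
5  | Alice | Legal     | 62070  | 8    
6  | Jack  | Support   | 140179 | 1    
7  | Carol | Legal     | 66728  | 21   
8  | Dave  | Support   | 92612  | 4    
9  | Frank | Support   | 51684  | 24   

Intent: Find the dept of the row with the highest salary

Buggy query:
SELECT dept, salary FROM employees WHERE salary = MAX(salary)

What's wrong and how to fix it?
Bug: MAX(salary) is an aggregate and cannot be used directly in WHERE

Fix: Use a subquery: WHERE salary = (SELECT MAX(salary) FROM employees)

Corrected query:
SELECT dept, salary FROM employees WHERE salary = (SELECT MAX(salary) FROM employees)

Result:
dept    | salary
--------+-------
Support | 168258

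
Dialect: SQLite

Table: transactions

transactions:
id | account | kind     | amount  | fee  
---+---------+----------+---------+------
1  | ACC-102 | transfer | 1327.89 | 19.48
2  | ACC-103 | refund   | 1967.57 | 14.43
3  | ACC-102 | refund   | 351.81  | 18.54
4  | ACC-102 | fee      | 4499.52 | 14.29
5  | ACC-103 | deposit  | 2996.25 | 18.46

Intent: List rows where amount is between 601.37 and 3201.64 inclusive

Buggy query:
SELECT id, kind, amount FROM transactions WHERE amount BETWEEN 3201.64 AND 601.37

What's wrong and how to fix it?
Bug: BETWEEN expects the lower bound first; with 3201.64 AND 601.37 the range is empty

Fix: Swap the bounds so the smaller value comes first

Corrected query:
SELECT id, kind, amount FROM transactions WHERE amount BETWEEN 601.37 AND 3201.64

Result:
id | kind     | amount 
---+----------+--------
1  | transfer | 1327.89
2  | refund   | 1967.57
5  | deposit  | 2996.25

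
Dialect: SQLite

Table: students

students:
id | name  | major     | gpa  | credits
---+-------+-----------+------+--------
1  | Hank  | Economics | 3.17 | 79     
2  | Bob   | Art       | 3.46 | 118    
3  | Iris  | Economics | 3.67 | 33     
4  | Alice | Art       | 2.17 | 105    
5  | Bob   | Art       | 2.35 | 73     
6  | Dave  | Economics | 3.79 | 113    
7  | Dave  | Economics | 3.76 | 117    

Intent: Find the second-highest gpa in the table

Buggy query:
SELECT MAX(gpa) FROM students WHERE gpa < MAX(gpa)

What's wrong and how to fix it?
Bug: MAX(gpa) on the right of the comparison is an aggregate-in-WHERE error

Fix: Put the inner MAX in a scalar subquery

Corrected query:
SELECT MAX(gpa) FROM students WHERE gpa < (SELECT MAX(gpa) FROM students)

Result:
MAX(gpa)
--------
3.76    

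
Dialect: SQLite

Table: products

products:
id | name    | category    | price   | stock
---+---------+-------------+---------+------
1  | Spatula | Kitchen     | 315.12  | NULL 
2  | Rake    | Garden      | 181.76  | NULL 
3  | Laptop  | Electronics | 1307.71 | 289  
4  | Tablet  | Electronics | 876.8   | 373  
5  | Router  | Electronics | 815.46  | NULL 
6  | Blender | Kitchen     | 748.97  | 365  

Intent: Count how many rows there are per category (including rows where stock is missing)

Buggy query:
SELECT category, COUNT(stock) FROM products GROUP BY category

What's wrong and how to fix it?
Bug: COUNT(column) counts non-NULL values only; rows with NULL stock aren't counted

Fix: Replace COUNT(stock) with COUNT(*)

Corrected query:
SELECT category, COUNT(*) FROM products GROUP BY category

Result:
category    | COUNT(*)
------------+---------
Electronics | 3       
Garden      | 1       
Kitchen     | 2       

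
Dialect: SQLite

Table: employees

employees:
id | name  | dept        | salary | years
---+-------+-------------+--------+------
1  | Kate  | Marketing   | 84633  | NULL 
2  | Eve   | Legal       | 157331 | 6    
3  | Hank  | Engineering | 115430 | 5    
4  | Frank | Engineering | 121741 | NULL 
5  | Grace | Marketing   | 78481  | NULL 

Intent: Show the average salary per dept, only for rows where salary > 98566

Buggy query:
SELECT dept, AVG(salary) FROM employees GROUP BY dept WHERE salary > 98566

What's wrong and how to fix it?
Bug: WHERE cannot follow GROUP BY

Fix: Place WHERE between FROM and GROUP BY

Corrected query:
SELECT dept, AVG(salary) FROM employees WHERE salary > 98566 GROUP BY dept

Result:
dept        | AVG(salary)
------------+------------
Engineering | 118585.5   
Legal       | 157331     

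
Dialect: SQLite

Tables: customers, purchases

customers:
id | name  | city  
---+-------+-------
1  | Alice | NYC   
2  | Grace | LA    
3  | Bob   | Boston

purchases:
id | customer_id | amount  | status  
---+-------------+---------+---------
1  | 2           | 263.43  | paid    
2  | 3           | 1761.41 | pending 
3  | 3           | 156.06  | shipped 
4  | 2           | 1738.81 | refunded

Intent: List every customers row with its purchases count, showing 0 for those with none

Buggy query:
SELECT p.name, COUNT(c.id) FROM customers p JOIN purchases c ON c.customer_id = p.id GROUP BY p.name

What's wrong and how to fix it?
Bug: INNER JOIN drops customers rows that have no matching purchases rows

Fix: Use LEFT JOIN so parents without children still appear (COUNT(c.id) gives 0)

Corrected query:
SELECT p.name, COUNT(c.id) FROM customers p LEFT JOIN purchases c ON c.customer_id = p.id GROUP BY p.name

Result:
name  | COUNT(c.id)
------+------------
Alice | 0          
Bob   | 2          
Grace | 2          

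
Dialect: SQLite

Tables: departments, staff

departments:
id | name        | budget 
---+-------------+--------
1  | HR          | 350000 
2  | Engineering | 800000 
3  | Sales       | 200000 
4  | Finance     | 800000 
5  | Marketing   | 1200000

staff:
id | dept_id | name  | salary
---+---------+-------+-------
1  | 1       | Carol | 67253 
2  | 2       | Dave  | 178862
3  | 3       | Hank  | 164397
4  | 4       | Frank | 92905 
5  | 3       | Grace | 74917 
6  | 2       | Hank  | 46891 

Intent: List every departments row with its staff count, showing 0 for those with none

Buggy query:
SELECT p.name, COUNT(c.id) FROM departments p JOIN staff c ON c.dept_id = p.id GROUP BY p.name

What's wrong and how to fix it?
Bug: INNER JOIN drops departments rows that have no matching staff rows

Fix: Switch to LEFT JOIN to retain unmatched parent rows

Corrected query:
SELECT p.name, COUNT(c.id) FROM departments p LEFT JOIN staff c ON c.dept_id = p.id GROUP BY p.name

Result:
name        | COUNT(c.id)
------------+------------
Engineering | 2          
Finance     | 1          
HR          | 1          
Marketing   | 0          
Sales       | 2          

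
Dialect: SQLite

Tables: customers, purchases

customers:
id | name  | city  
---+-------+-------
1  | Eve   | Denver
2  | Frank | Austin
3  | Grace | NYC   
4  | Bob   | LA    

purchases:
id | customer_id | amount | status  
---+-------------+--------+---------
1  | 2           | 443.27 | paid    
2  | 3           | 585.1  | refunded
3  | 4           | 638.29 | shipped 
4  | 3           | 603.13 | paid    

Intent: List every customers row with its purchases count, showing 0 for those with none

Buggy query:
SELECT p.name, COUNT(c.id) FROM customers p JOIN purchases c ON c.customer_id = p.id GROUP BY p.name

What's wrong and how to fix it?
Bug: An inner join excludes parents with zero children

Fix: Switch to LEFT JOIN to retain unmatched parent rows

Corrected query:
SELECT p.name, COUNT(c.id) FROM customers p LEFT JOIN purchases c ON c.customer_id = p.id GROUP BY p.name

Result:
name  | COUNT(c.id)
------+------------
Bob   | 1          
Eve   | 0          
Frank | 1          
Grace | 2          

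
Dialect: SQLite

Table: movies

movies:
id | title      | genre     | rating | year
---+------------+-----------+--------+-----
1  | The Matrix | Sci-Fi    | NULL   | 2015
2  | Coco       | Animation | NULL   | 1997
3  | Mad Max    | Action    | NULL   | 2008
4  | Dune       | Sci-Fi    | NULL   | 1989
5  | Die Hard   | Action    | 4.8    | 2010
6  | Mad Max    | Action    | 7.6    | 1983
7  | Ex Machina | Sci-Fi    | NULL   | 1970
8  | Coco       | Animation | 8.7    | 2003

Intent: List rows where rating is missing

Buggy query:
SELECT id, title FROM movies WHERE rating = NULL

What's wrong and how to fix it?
Bug: Comparing to NULL with '=' never matches; NULL = NULL is unknown, not true

Fix: Use IS NULL to test for NULL

Corrected query:
SELECT id, title FROM movies WHERE rating IS NULL

Result:
id | title     
---+-----------
1  | The Matrix
2  | Coco      
3  | Mad Max   
4  | Dune      
7  | Ex Machina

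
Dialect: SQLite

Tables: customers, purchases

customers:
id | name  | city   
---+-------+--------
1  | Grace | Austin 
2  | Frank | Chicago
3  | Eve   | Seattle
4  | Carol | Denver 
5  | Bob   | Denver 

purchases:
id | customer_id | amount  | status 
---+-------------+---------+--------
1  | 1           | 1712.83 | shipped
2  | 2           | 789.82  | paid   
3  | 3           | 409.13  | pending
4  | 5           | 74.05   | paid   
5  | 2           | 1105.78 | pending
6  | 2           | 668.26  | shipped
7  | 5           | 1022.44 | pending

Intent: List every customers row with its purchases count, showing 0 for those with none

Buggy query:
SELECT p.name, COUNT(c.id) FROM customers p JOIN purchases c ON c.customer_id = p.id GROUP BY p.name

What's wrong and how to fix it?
Bug: INNER JOIN drops customers rows that have no matching purchases rows

Fix: Use LEFT JOIN so parents without children still appear (COUNT(c.id) gives 0)

Corrected query:
SELECT p.name, COUNT(c.id) FROM customers p LEFT JOIN purchases c ON c.customer_id = p.id GROUP BY p.name

Result:
name  | COUNT(c.id)
------+------------
Bob   | 2          
Carol | 0          
Eve   | 1          
Frank | 3          
Grace | 1          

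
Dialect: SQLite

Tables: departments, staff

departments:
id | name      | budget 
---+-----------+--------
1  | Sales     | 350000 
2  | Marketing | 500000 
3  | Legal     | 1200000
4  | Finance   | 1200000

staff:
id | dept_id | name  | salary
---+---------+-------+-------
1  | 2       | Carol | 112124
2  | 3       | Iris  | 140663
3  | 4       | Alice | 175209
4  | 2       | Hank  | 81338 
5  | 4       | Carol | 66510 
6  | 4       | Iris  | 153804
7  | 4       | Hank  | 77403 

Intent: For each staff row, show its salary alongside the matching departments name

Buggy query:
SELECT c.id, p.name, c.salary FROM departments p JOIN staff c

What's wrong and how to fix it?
Bug: Missing join condition: each staff row is matched to all departments rows instead of just its own

Fix: Specify the join condition linking the foreign key to the parent id

Corrected query:
SELECT c.id, p.name, c.salary FROM departments p JOIN staff c ON c.dept_id = p.id

Result:
id | name      | salary
---+-----------+-------
1  | Marketing | 112124
2  | Legal     | 140663
3  | Finance   | 175209
4  | Marketing | 81338 
5  | Finance   | 66510 
6  | Finance   | 153804
7  | Finance   | 77403 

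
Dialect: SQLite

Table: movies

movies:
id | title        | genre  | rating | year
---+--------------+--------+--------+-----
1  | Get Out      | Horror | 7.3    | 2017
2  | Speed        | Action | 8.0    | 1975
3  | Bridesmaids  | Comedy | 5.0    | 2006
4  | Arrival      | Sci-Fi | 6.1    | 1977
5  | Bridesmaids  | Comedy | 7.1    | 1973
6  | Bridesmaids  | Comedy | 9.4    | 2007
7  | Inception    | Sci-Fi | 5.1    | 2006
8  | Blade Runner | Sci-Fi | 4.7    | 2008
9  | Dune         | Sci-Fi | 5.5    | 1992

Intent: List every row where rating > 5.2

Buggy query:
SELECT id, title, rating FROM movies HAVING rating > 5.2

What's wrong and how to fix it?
Bug: HAVING filters the output of aggregation, but this query has no GROUP BY and no aggregate functions, so SQLite rejects it (HAVING clause on a non-aggregate query); the condition here is per row

Fix: Use WHERE for row-level filtering

Corrected query:
SELECT id, title, rating FROM movies WHERE rating > 5.2

Result:
id | title       | rating
---+-------------+-------
1  | Get Out     | 7.3   
2  | Speed       | 8     
4  | Arrival     | 6.1   
5  | Bridesmaids | 7.1   
6  | Bridesmaids | 9.4   
9  | Dune        | 5.5   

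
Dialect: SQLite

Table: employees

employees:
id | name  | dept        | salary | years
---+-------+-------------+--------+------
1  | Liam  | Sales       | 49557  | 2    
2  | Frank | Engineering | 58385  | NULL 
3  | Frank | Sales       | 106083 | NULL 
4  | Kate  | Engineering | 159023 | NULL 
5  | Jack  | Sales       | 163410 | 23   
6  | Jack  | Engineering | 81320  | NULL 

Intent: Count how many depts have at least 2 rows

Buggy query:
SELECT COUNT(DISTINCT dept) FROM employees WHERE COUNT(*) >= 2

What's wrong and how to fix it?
Bug: COUNT(*) cannot appear in WHERE; the per-group count doesn't exist yet

Fix: Group first with HAVING COUNT(*) >= 2, then COUNT the resulting groups

Corrected query:
SELECT COUNT(*) FROM (SELECT dept FROM employees GROUP BY dept HAVING COUNT(*) >= 2)

Result:
COUNT(*)
--------
2       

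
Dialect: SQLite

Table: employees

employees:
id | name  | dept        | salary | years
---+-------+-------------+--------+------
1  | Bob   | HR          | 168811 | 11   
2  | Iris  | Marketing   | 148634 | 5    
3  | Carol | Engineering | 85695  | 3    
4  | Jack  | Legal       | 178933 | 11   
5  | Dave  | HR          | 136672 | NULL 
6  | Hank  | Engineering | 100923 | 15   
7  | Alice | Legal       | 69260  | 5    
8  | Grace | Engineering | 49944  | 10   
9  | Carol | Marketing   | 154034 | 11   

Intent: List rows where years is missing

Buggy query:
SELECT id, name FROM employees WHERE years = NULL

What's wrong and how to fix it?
Bug: Comparing to NULL with '=' never matches; NULL = NULL is unknown, not true

Fix: Use IS NULL to test for NULL

Corrected query:
SELECT id, name FROM employees WHERE years IS NULL

Result:
id | name
---+-----
5  | Dave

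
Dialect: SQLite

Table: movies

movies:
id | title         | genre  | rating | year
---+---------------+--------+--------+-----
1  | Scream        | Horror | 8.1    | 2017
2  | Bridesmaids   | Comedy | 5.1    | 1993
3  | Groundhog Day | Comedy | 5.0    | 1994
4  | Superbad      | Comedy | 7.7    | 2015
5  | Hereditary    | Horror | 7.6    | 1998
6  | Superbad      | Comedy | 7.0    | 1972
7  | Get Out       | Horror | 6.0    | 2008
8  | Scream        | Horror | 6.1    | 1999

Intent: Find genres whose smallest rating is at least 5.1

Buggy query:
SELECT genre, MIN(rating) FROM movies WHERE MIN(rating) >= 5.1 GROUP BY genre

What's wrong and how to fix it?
Bug: MIN() in WHERE is a misuse of aggregate

Fix: Use HAVING for the per-group MIN condition

Corrected query:
SELECT genre, MIN(rating) FROM movies GROUP BY genre HAVING MIN(rating) >= 5.1

Result:
genre  | MIN(rating)
-------+------------
Horror | 6          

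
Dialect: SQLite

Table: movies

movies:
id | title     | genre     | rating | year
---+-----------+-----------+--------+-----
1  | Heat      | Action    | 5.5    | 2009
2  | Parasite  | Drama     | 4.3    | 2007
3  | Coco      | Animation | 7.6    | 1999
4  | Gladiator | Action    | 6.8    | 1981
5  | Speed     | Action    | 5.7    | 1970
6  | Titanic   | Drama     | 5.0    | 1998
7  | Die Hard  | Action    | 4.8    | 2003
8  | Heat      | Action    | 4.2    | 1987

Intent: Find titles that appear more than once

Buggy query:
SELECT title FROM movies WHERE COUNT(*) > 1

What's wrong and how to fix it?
Bug: COUNT(*) is an aggregate and cannot be used in WHERE

Fix: Group first, then use HAVING for the count condition

Corrected query:
SELECT title FROM movies GROUP BY title HAVING COUNT(*) > 1

Result:
title
-----
Heat 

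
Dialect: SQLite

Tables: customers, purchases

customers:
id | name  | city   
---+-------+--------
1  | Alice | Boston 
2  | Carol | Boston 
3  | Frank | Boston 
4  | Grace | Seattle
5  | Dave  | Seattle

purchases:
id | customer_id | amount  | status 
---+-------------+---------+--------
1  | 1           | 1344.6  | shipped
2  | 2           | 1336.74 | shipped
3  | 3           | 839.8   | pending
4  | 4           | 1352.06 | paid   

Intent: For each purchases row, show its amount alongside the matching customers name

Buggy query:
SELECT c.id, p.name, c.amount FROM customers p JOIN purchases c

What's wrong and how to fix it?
Bug: Missing join condition: each purchases row is matched to all customers rows instead of just its own

Fix: Add ON c.customer_id = p.id to the JOIN

Corrected query:
SELECT c.id, p.name, c.amount FROM customers p JOIN purchases c ON c.customer_id = p.id

Result:
id | name  | amount 
---+-------+--------
1  | Alice | 1344.6 
2  | Carol | 1336.74
3  | Frank | 839.8  
4  | Grace | 1352.06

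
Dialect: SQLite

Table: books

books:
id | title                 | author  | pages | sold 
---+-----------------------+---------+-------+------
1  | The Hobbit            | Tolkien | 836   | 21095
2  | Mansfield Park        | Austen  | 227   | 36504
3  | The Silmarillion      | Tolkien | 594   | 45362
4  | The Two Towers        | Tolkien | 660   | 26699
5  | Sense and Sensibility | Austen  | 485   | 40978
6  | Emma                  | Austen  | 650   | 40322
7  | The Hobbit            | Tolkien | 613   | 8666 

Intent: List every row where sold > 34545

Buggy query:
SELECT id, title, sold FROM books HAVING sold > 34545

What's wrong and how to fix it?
Bug: This is a non-aggregate query (no GROUP BY, no aggregates), so in SQLite the HAVING clause is invalid here; a row-level condition belongs in WHERE

Fix: Use WHERE for row-level filtering

Corrected query:
SELECT id, title, sold FROM books WHERE sold > 34545

Result:
id | title                 | sold 
---+-----------------------+------
2  | Mansfield Park        | 36504
3  | The Silmarillion      | 45362
5  | Sense and Sensibility | 40978
6  | Emma                  | 40322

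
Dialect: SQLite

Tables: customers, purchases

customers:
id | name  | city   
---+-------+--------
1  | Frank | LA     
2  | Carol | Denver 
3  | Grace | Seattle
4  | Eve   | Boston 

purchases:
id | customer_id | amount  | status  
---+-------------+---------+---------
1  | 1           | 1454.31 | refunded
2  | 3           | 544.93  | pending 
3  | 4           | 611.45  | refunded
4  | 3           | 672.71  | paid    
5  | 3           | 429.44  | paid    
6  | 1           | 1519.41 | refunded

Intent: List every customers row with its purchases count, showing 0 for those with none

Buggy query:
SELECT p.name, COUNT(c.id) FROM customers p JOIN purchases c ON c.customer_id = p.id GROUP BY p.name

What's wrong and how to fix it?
Bug: An inner join excludes parents with zero children

Fix: Use LEFT JOIN so parents without children still appear (COUNT(c.id) gives 0)

Corrected query:
SELECT p.name, COUNT(c.id) FROM customers p LEFT JOIN purchases c ON c.customer_id = p.id GROUP BY p.name

Result:
name  | COUNT(c.id)
------+------------
Carol | 0          
Eve   | 1          
Frank | 2          
Grace | 3          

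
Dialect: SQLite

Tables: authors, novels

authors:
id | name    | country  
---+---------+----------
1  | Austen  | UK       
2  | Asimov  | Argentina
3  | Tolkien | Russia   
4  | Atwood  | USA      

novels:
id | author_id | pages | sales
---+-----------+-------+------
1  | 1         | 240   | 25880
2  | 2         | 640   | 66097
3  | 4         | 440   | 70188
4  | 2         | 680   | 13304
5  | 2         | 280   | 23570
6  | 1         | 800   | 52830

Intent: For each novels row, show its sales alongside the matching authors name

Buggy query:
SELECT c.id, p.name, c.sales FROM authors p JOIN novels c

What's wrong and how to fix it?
Bug: JOIN with no ON clause produces a cartesian product; every novels row pairs with every authors row

Fix: Specify the join condition linking the foreign key to the parent id

Corrected query:
SELECT c.id, p.name, c.sales FROM authors p JOIN novels c ON c.author_id = p.id

Result:
id | name   | sales
---+--------+------
1  | Austen | 25880
2  | Asimov | 66097
3  | Atwood | 70188
4  | Asimov | 13304
5  | Asimov | 23570
6  | Austen | 52830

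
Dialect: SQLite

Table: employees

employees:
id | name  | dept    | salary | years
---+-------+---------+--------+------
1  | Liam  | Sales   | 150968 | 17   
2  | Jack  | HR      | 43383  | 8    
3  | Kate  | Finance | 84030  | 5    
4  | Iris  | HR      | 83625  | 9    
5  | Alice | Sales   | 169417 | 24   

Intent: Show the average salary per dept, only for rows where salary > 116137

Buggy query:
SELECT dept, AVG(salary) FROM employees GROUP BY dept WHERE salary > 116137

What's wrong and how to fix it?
Bug: WHERE cannot follow GROUP BY

Fix: Place WHERE between FROM and GROUP BY

Corrected query:
SELECT dept, AVG(salary) FROM employees WHERE salary > 116137 GROUP BY dept

Result:
dept  | AVG(salary)
------+------------
Sales | 160192.5   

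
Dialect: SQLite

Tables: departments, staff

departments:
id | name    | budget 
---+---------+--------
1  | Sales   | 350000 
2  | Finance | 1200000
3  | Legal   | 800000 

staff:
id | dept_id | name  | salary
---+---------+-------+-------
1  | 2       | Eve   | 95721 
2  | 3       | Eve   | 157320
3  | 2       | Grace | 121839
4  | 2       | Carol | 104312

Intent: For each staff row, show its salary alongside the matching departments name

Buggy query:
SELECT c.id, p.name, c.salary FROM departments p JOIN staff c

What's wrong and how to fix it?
Bug: Missing join condition: each staff row is matched to all departments rows instead of just its own

Fix: Add ON c.dept_id = p.id to the JOIN

Corrected query:
SELECT c.id, p.name, c.salary FROM departments p JOIN staff c ON c.dept_id = p.id

Result:
id | name    | salary
---+---------+-------
1  | Finance | 95721 
2  | Legal   | 157320
3  | Finance | 121839
4  | Finance | 104312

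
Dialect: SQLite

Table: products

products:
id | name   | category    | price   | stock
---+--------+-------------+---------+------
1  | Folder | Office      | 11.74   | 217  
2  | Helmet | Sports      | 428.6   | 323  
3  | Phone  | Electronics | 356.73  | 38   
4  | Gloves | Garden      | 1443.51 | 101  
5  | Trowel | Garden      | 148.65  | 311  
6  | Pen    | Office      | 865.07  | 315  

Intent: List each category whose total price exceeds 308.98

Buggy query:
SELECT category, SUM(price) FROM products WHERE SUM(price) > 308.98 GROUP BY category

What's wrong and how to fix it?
Bug: WHERE runs before GROUP BY, so aggregates aren't available there

Fix: Move the aggregate condition to a HAVING clause

Corrected query:
SELECT category, SUM(price) FROM products GROUP BY category HAVING SUM(price) > 308.98

Result:
category    | SUM(price)
------------+-----------
Electronics | 356.73    
Garden      | 1592.16   
Office      | 876.81    
Sports      | 428.6     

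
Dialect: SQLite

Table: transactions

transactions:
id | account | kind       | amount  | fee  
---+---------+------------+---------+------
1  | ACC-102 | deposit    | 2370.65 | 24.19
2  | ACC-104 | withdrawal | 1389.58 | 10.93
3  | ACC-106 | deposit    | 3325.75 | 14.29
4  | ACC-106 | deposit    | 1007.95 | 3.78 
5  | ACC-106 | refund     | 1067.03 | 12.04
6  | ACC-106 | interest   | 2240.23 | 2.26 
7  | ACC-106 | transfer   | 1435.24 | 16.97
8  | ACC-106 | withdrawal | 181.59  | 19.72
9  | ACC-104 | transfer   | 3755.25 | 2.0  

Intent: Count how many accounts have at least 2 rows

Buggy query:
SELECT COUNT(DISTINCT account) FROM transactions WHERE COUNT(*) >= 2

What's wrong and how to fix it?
Bug: COUNT(*) cannot appear in WHERE; the per-group count doesn't exist yet

Fix: Use a subquery that GROUPs and filters with HAVING, then count its rows

Corrected query:
SELECT COUNT(*) FROM (SELECT account FROM transactions GROUP BY account HAVING COUNT(*) >= 2)

Result:
COUNT(*)
--------
2       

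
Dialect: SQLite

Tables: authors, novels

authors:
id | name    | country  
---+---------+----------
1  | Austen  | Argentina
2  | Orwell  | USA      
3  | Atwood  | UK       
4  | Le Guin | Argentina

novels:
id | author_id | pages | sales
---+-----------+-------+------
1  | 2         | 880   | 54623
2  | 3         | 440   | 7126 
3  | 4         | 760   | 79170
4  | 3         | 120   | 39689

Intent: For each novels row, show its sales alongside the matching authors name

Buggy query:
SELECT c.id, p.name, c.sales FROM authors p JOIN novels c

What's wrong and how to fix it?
Bug: JOIN with no ON clause produces a cartesian product; every novels row pairs with every authors row

Fix: Specify the join condition linking the foreign key to the parent id

Corrected query:
SELECT c.id, p.name, c.sales FROM authors p JOIN novels c ON c.author_id = p.id

Result:
id | name    | sales
---+---------+------
1  | Orwell  | 54623
2  | Atwood  | 7126 
3  | Le Guin | 79170
4  | Atwood  | 39689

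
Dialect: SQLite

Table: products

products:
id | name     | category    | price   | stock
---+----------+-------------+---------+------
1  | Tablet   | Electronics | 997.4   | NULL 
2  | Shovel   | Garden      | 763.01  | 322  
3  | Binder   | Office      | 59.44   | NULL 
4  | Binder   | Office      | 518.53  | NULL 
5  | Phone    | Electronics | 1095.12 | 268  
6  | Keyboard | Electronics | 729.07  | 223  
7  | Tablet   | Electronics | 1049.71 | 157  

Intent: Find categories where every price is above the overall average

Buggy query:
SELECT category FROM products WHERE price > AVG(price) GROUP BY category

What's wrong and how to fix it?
Bug: WHERE evaluates per row before aggregation, so AVG() is unavailable

Fix: Use a subquery for AVG and a HAVING MIN(...) filter so the condition holds for every row in the group

Corrected query:
SELECT category FROM products GROUP BY category HAVING MIN(price) > (SELECT AVG(price) FROM products)

Result:
category
--------
Garden  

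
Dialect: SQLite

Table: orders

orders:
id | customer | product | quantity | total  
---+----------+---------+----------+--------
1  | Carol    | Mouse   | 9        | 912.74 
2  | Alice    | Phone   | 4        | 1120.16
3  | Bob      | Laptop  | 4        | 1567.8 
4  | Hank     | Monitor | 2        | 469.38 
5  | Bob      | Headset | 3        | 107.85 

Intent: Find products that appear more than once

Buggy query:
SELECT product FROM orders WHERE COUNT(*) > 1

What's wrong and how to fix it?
Bug: WHERE can't reference COUNT(*); aggregates are computed after WHERE

Fix: GROUP BY product, then filter groups with HAVING COUNT(*) > 1

Corrected query:
SELECT product FROM orders GROUP BY product HAVING COUNT(*) > 1

Result:
(no rows)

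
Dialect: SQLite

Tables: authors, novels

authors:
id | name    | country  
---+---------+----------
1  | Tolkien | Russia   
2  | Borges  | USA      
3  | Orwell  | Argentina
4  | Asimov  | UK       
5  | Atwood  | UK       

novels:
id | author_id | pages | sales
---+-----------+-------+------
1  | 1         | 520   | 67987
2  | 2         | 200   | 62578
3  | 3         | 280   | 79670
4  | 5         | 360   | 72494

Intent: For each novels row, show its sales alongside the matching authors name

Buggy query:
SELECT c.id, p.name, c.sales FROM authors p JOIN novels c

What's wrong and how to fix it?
Bug: Missing join condition: each novels row is matched to all authors rows instead of just its own

Fix: Specify the join condition linking the foreign key to the parent id

Corrected query:
SELECT c.id, p.name, c.sales FROM authors p JOIN novels c ON c.author_id = p.id

Result:
id | name    | sales
---+---------+------
1  | Tolkien | 67987
2  | Borges  | 62578
3  | Orwell  | 79670
4  | Atwood  | 72494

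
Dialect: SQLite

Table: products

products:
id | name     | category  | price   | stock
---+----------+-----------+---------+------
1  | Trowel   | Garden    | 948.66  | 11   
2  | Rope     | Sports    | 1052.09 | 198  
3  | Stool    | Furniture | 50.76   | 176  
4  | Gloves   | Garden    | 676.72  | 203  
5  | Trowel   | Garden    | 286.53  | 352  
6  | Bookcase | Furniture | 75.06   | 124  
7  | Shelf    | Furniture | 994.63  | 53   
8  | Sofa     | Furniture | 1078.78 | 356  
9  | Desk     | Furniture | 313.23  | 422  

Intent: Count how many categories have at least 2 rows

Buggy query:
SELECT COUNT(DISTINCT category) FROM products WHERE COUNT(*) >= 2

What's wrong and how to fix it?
Bug: WHERE filters individual rows, not groups, so a group-level COUNT is invalid there

Fix: Group first with HAVING COUNT(*) >= 2, then COUNT the resulting groups

Corrected query:
SELECT COUNT(*) FROM (SELECT category FROM products GROUP BY category HAVING COUNT(*) >= 2)

Result:
COUNT(*)
--------
2       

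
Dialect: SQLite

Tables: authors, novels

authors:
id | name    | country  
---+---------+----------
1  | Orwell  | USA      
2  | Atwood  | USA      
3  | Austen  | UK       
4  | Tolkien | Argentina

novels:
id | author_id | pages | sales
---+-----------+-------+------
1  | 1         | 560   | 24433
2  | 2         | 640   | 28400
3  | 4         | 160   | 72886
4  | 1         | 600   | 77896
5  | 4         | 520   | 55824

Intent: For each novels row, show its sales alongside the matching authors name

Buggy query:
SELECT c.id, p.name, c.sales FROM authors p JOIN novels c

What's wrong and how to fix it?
Bug: JOIN with no ON clause produces a cartesian product; every novels row pairs with every authors row

Fix: Specify the join condition linking the foreign key to the parent id

Corrected query:
SELECT c.id, p.name, c.sales FROM authors p JOIN novels c ON c.author_id = p.id

Result:
id | name    | sales
---+---------+------
1  | Orwell  | 24433
2  | Atwood  | 28400
3  | Tolkien | 72886
4  | Orwell  | 77896
5  | Tolkien | 55824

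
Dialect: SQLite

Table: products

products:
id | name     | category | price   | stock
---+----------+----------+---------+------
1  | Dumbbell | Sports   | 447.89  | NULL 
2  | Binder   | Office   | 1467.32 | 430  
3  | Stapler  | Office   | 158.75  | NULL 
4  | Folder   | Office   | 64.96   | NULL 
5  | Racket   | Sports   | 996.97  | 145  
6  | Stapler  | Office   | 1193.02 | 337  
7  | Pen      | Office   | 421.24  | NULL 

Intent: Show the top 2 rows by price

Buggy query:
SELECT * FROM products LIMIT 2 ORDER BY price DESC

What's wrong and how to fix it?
Bug: ORDER BY cannot follow LIMIT; LIMIT is the final clause

Fix: Sort with ORDER BY, then apply LIMIT

Corrected query:
SELECT * FROM products ORDER BY price DESC LIMIT 2

Result:
id | name    | category | price   | stock
---+---------+----------+---------+------
2  | Binder  | Office   | 1467.32 | 430  
6  | Stapler | Office   | 1193.02 | 337  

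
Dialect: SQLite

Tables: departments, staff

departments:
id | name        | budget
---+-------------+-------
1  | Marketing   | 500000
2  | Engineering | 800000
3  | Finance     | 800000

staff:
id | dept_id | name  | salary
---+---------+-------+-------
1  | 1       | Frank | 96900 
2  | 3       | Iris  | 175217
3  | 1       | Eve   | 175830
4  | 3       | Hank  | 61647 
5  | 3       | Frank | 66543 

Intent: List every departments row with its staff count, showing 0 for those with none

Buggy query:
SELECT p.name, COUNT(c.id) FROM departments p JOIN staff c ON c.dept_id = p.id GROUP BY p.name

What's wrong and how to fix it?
Bug: INNER JOIN drops departments rows that have no matching staff rows

Fix: Use LEFT JOIN so parents without children still appear (COUNT(c.id) gives 0)

Corrected query:
SELECT p.name, COUNT(c.id) FROM departments p LEFT JOIN staff c ON c.dept_id = p.id GROUP BY p.name

Result:
name        | COUNT(c.id)
------------+------------
Engineering | 0          
Finance     | 3          
Marketing   | 2          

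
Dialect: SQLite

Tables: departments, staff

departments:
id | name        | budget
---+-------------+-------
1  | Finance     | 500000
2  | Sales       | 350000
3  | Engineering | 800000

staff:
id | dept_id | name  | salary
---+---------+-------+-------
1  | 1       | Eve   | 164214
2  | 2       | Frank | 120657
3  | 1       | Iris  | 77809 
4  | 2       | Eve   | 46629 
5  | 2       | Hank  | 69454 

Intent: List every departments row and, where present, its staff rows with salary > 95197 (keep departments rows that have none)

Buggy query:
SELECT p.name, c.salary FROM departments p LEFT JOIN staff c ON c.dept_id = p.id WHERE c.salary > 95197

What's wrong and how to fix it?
Bug: A WHERE condition on the right-hand table after LEFT JOIN drops unmatched parents

Fix: Move the right-table condition into the ON clause so unmatched parents are kept

Corrected query:
SELECT p.name, c.salary FROM departments p LEFT JOIN staff c ON c.dept_id = p.id AND c.salary > 95197

Result:
name        | salary
------------+-------
Finance     | 164214
Sales       | 120657
Engineering | NULL  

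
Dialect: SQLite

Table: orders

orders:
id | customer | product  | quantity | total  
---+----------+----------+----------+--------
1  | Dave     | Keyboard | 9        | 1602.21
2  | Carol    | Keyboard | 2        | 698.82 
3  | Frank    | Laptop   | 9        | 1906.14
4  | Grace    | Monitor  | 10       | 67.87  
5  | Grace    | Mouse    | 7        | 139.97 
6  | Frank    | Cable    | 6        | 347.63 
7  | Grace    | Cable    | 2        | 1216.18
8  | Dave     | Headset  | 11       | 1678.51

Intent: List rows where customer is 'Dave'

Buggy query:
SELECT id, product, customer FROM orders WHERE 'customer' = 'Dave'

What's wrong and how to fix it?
Bug: Single quotes denote string literals in SQL; the column name is being compared as a constant string

Fix: Remove the quotes around the column name (or use double quotes for an identifier)

Corrected query:
SELECT id, product, customer FROM orders WHERE customer = 'Dave'

Result:
id | product  | customer
---+----------+---------
1  | Keyboard | Dave    
8  | Headset  | Dave    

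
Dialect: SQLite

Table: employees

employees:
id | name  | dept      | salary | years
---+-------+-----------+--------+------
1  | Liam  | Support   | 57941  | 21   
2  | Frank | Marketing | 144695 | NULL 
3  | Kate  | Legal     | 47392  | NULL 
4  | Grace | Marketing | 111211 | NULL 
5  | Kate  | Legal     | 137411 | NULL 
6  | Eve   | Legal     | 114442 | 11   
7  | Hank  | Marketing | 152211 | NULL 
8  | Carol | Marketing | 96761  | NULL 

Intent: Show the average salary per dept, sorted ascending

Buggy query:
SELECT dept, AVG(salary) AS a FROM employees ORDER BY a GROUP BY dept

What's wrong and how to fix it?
Bug: ORDER BY appears before GROUP BY; SQL clause order requires GROUP BY first

Fix: Reorder: SELECT … FROM … GROUP BY … ORDER BY …

Corrected query:
SELECT dept, AVG(salary) AS a FROM employees GROUP BY dept ORDER BY a

Result:
dept      | a           
----------+-------------
Support   | 57941       
Legal     | 99748.333333
Marketing | 126219.5    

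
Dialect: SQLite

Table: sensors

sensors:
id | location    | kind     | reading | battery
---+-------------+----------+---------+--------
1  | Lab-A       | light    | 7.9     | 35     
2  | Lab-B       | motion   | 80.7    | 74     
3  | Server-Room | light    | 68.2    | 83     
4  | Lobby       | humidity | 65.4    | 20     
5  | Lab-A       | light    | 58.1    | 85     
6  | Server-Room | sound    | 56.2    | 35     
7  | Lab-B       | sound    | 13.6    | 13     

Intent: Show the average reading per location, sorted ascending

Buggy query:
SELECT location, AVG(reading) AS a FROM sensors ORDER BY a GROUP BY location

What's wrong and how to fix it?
Bug: GROUP BY must precede ORDER BY

Fix: Reorder: SELECT … FROM … GROUP BY … ORDER BY …

Corrected query:
SELECT location, AVG(reading) AS a FROM sensors GROUP BY location ORDER BY a

Result:
location    | a    
------------+------
Lab-A       | 33   
Lab-B       | 47.15
Server-Room | 62.2 
Lobby       | 65.4 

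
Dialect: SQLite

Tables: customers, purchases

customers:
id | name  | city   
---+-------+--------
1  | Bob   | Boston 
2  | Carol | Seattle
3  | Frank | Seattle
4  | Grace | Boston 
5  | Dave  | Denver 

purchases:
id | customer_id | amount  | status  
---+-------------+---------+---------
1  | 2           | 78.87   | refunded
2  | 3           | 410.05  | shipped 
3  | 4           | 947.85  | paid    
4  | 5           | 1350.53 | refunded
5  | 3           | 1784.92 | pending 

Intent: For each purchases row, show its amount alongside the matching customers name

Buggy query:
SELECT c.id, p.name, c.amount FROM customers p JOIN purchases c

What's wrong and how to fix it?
Bug: JOIN with no ON clause produces a cartesian product; every purchases row pairs with every customers row

Fix: Specify the join condition linking the foreign key to the parent id

Corrected query:
SELECT c.id, p.name, c.amount FROM customers p JOIN purchases c ON c.customer_id = p.id

Result:
id | name  | amount 
---+-------+--------
1  | Carol | 78.87  
2  | Frank | 410.05 
3  | Grace | 947.85 
4  | Dave  | 1350.53
5  | Frank | 1784.92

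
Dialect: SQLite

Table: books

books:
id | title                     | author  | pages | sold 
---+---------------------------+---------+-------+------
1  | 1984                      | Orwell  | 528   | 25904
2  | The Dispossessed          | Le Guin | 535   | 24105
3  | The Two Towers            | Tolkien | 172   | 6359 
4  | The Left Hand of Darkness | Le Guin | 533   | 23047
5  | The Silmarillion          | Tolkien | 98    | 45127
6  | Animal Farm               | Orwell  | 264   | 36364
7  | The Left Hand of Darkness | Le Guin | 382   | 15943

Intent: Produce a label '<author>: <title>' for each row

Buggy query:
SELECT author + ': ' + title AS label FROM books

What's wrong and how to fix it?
Bug: SQLite uses || for string concatenation; + coerces text to numbers (yielding 0)

Fix: Replace + with || to concatenate text

Corrected query:
SELECT author || ': ' || title AS label FROM books

Result:
label                             
----------------------------------
Orwell: 1984                      
Le Guin: The Dispossessed         
Tolkien: The Two Towers           
Le Guin: The Left Hand of Darkness
Tolkien: The Silmarillion         
Orwell: Animal Farm               
Le Guin: The Left Hand of Darkness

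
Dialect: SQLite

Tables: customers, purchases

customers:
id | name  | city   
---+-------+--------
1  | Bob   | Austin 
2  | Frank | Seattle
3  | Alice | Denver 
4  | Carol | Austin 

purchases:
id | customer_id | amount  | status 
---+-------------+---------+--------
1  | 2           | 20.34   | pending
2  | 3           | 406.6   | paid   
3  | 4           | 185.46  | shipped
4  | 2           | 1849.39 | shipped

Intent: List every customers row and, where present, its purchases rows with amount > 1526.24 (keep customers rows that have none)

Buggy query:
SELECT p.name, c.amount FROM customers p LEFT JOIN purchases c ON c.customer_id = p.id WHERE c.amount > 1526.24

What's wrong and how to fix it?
Bug: A WHERE condition on the right-hand table after LEFT JOIN drops unmatched parents

Fix: Put 'c.amount > 1526.24' in the JOIN's ON clause instead of WHERE

Corrected query:
SELECT p.name, c.amount FROM customers p LEFT JOIN purchases c ON c.customer_id = p.id AND c.amount > 1526.24

Result:
name  | amount 
------+--------
Bob   | NULL   
Frank | 1849.39
Alice | NULL   
Carol | NULL   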